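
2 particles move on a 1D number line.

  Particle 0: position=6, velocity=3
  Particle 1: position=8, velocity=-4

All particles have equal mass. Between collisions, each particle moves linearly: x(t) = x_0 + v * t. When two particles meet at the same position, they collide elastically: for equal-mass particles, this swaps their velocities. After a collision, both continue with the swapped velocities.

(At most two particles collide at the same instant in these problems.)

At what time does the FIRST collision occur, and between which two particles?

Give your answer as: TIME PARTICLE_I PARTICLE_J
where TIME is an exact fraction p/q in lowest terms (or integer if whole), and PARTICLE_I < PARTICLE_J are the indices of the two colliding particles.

Answer: 2/7 0 1

Derivation:
Pair (0,1): pos 6,8 vel 3,-4 -> gap=2, closing at 7/unit, collide at t=2/7
Earliest collision: t=2/7 between 0 and 1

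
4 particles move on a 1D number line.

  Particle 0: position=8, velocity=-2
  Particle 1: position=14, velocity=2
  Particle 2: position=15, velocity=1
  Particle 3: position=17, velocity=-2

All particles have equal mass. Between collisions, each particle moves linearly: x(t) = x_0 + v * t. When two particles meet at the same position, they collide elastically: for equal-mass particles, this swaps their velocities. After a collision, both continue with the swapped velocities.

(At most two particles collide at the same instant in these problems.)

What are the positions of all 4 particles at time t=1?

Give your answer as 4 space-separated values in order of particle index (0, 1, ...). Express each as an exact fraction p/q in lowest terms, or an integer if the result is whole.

Answer: 6 15 16 16

Derivation:
Collision at t=2/3: particles 2 and 3 swap velocities; positions: p0=20/3 p1=46/3 p2=47/3 p3=47/3; velocities now: v0=-2 v1=2 v2=-2 v3=1
Collision at t=3/4: particles 1 and 2 swap velocities; positions: p0=13/2 p1=31/2 p2=31/2 p3=63/4; velocities now: v0=-2 v1=-2 v2=2 v3=1
Collision at t=1: particles 2 and 3 swap velocities; positions: p0=6 p1=15 p2=16 p3=16; velocities now: v0=-2 v1=-2 v2=1 v3=2
Advance to t=1 (no further collisions before then); velocities: v0=-2 v1=-2 v2=1 v3=2; positions = 6 15 16 16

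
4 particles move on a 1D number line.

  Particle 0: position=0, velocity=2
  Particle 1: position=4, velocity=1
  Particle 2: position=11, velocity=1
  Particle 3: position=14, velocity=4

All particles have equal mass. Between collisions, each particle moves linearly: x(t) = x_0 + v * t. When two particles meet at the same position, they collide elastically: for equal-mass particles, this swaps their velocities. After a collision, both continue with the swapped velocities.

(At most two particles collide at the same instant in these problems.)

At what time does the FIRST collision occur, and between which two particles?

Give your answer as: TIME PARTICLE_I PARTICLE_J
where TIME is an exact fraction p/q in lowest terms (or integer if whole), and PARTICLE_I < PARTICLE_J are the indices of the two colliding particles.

Answer: 4 0 1

Derivation:
Pair (0,1): pos 0,4 vel 2,1 -> gap=4, closing at 1/unit, collide at t=4
Pair (1,2): pos 4,11 vel 1,1 -> not approaching (rel speed 0 <= 0)
Pair (2,3): pos 11,14 vel 1,4 -> not approaching (rel speed -3 <= 0)
Earliest collision: t=4 between 0 and 1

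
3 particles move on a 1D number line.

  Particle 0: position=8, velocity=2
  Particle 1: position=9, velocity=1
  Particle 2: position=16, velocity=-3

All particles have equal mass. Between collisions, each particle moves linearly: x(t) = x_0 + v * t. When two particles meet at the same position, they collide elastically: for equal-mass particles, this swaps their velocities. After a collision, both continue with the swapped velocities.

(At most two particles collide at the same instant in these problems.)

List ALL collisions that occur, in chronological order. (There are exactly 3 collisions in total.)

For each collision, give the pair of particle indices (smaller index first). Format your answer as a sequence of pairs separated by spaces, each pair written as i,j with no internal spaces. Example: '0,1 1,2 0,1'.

Collision at t=1: particles 0 and 1 swap velocities; positions: p0=10 p1=10 p2=13; velocities now: v0=1 v1=2 v2=-3
Collision at t=8/5: particles 1 and 2 swap velocities; positions: p0=53/5 p1=56/5 p2=56/5; velocities now: v0=1 v1=-3 v2=2
Collision at t=7/4: particles 0 and 1 swap velocities; positions: p0=43/4 p1=43/4 p2=23/2; velocities now: v0=-3 v1=1 v2=2

Answer: 0,1 1,2 0,1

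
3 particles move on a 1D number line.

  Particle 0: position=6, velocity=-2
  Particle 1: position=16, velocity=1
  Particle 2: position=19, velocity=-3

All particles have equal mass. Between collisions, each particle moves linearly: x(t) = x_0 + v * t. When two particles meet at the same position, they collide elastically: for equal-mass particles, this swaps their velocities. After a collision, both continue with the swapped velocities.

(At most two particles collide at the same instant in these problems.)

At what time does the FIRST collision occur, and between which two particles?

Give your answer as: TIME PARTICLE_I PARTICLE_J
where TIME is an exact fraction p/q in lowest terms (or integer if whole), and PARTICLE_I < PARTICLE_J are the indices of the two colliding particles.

Pair (0,1): pos 6,16 vel -2,1 -> not approaching (rel speed -3 <= 0)
Pair (1,2): pos 16,19 vel 1,-3 -> gap=3, closing at 4/unit, collide at t=3/4
Earliest collision: t=3/4 between 1 and 2

Answer: 3/4 1 2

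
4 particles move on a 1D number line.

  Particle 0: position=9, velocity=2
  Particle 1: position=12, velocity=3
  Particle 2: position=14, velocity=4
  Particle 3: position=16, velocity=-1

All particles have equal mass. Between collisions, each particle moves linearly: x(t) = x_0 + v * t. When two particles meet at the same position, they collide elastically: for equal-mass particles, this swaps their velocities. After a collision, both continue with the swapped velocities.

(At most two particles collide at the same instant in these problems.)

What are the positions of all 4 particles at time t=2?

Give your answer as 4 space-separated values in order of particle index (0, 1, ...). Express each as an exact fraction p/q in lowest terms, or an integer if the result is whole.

Collision at t=2/5: particles 2 and 3 swap velocities; positions: p0=49/5 p1=66/5 p2=78/5 p3=78/5; velocities now: v0=2 v1=3 v2=-1 v3=4
Collision at t=1: particles 1 and 2 swap velocities; positions: p0=11 p1=15 p2=15 p3=18; velocities now: v0=2 v1=-1 v2=3 v3=4
Advance to t=2 (no further collisions before then); velocities: v0=2 v1=-1 v2=3 v3=4; positions = 13 14 18 22

Answer: 13 14 18 22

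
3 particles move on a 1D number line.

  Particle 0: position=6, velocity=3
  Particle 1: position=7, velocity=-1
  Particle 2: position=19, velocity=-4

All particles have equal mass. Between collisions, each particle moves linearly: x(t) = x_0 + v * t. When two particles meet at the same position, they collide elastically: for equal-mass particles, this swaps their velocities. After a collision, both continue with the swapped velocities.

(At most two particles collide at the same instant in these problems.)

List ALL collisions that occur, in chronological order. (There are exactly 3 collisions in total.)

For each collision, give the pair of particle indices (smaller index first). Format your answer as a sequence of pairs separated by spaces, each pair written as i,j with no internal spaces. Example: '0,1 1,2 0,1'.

Answer: 0,1 1,2 0,1

Derivation:
Collision at t=1/4: particles 0 and 1 swap velocities; positions: p0=27/4 p1=27/4 p2=18; velocities now: v0=-1 v1=3 v2=-4
Collision at t=13/7: particles 1 and 2 swap velocities; positions: p0=36/7 p1=81/7 p2=81/7; velocities now: v0=-1 v1=-4 v2=3
Collision at t=4: particles 0 and 1 swap velocities; positions: p0=3 p1=3 p2=18; velocities now: v0=-4 v1=-1 v2=3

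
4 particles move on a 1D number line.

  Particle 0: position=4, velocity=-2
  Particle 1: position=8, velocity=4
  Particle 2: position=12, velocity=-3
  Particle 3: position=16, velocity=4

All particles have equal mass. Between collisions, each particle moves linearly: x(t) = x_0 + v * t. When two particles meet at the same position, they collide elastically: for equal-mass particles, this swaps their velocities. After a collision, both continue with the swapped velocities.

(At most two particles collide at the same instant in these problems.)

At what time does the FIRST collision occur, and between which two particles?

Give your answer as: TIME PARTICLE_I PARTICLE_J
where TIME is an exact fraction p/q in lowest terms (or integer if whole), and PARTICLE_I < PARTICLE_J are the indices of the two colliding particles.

Pair (0,1): pos 4,8 vel -2,4 -> not approaching (rel speed -6 <= 0)
Pair (1,2): pos 8,12 vel 4,-3 -> gap=4, closing at 7/unit, collide at t=4/7
Pair (2,3): pos 12,16 vel -3,4 -> not approaching (rel speed -7 <= 0)
Earliest collision: t=4/7 between 1 and 2

Answer: 4/7 1 2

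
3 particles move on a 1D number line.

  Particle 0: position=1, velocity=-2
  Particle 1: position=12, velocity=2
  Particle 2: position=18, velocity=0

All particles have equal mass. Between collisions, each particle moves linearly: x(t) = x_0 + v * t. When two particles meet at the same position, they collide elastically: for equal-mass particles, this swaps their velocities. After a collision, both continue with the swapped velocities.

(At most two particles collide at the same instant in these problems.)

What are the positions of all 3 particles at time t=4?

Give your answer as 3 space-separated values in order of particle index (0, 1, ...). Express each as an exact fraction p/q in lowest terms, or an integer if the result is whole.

Collision at t=3: particles 1 and 2 swap velocities; positions: p0=-5 p1=18 p2=18; velocities now: v0=-2 v1=0 v2=2
Advance to t=4 (no further collisions before then); velocities: v0=-2 v1=0 v2=2; positions = -7 18 20

Answer: -7 18 20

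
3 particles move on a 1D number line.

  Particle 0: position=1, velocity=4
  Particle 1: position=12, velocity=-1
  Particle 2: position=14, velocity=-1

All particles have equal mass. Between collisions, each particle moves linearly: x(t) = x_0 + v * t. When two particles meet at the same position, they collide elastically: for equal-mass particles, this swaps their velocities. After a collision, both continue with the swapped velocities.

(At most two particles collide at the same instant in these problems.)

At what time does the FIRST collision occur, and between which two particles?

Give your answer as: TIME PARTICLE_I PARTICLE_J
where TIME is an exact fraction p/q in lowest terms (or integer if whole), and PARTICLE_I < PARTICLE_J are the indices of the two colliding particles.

Answer: 11/5 0 1

Derivation:
Pair (0,1): pos 1,12 vel 4,-1 -> gap=11, closing at 5/unit, collide at t=11/5
Pair (1,2): pos 12,14 vel -1,-1 -> not approaching (rel speed 0 <= 0)
Earliest collision: t=11/5 between 0 and 1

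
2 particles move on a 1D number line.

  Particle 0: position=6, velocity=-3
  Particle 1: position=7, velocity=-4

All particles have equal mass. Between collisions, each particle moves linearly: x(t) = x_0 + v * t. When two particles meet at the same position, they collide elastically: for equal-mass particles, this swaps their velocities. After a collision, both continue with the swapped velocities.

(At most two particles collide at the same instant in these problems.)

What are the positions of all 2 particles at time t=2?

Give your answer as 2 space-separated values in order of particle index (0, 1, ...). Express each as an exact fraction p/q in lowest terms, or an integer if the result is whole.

Collision at t=1: particles 0 and 1 swap velocities; positions: p0=3 p1=3; velocities now: v0=-4 v1=-3
Advance to t=2 (no further collisions before then); velocities: v0=-4 v1=-3; positions = -1 0

Answer: -1 0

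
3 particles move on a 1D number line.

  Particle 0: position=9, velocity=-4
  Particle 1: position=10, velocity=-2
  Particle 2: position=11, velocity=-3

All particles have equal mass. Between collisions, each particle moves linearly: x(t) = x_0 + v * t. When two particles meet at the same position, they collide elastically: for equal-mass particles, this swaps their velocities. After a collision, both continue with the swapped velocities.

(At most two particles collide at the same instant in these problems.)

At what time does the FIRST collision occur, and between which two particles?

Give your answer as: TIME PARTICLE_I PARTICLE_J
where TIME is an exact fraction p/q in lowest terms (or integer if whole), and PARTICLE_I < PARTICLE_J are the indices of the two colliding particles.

Answer: 1 1 2

Derivation:
Pair (0,1): pos 9,10 vel -4,-2 -> not approaching (rel speed -2 <= 0)
Pair (1,2): pos 10,11 vel -2,-3 -> gap=1, closing at 1/unit, collide at t=1
Earliest collision: t=1 between 1 and 2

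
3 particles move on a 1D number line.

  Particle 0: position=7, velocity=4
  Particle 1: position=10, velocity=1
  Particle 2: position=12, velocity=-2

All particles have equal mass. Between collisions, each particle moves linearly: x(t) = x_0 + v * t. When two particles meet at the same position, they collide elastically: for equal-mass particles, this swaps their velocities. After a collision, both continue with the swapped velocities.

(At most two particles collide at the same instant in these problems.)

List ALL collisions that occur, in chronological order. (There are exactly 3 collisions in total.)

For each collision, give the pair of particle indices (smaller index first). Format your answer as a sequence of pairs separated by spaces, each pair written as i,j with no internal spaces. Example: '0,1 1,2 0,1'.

Collision at t=2/3: particles 1 and 2 swap velocities; positions: p0=29/3 p1=32/3 p2=32/3; velocities now: v0=4 v1=-2 v2=1
Collision at t=5/6: particles 0 and 1 swap velocities; positions: p0=31/3 p1=31/3 p2=65/6; velocities now: v0=-2 v1=4 v2=1
Collision at t=1: particles 1 and 2 swap velocities; positions: p0=10 p1=11 p2=11; velocities now: v0=-2 v1=1 v2=4

Answer: 1,2 0,1 1,2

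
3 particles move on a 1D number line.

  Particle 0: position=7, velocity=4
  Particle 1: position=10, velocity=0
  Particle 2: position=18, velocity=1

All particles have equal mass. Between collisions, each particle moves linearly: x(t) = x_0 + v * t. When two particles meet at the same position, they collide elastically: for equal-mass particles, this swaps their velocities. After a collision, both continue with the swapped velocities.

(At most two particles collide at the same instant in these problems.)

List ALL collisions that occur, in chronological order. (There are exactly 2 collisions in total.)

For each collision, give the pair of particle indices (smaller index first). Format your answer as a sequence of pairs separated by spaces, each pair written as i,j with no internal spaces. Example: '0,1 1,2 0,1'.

Answer: 0,1 1,2

Derivation:
Collision at t=3/4: particles 0 and 1 swap velocities; positions: p0=10 p1=10 p2=75/4; velocities now: v0=0 v1=4 v2=1
Collision at t=11/3: particles 1 and 2 swap velocities; positions: p0=10 p1=65/3 p2=65/3; velocities now: v0=0 v1=1 v2=4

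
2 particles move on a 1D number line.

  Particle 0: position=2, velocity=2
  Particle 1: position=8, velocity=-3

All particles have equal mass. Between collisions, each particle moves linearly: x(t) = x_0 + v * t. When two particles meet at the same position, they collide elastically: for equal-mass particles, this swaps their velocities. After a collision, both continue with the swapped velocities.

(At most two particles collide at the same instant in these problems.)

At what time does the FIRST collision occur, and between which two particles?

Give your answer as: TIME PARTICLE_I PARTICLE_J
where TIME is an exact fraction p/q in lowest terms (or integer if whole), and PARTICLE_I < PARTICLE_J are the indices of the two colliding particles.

Answer: 6/5 0 1

Derivation:
Pair (0,1): pos 2,8 vel 2,-3 -> gap=6, closing at 5/unit, collide at t=6/5
Earliest collision: t=6/5 between 0 and 1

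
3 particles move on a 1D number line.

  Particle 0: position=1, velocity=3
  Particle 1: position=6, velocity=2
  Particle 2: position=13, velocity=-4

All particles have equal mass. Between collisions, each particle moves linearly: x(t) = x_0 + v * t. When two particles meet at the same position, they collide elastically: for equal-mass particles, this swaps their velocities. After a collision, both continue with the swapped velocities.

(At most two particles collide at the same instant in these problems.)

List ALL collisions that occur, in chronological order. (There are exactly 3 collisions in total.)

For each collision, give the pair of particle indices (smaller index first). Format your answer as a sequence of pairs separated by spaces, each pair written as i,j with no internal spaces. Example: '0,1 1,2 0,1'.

Answer: 1,2 0,1 1,2

Derivation:
Collision at t=7/6: particles 1 and 2 swap velocities; positions: p0=9/2 p1=25/3 p2=25/3; velocities now: v0=3 v1=-4 v2=2
Collision at t=12/7: particles 0 and 1 swap velocities; positions: p0=43/7 p1=43/7 p2=66/7; velocities now: v0=-4 v1=3 v2=2
Collision at t=5: particles 1 and 2 swap velocities; positions: p0=-7 p1=16 p2=16; velocities now: v0=-4 v1=2 v2=3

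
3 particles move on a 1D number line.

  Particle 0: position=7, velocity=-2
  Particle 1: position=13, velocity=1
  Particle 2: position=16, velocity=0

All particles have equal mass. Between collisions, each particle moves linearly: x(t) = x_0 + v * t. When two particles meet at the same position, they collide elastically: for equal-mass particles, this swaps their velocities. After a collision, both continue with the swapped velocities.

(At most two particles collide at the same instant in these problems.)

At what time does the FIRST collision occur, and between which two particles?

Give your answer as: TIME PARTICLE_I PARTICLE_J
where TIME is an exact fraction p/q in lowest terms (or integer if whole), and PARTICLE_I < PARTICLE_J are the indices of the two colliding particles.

Pair (0,1): pos 7,13 vel -2,1 -> not approaching (rel speed -3 <= 0)
Pair (1,2): pos 13,16 vel 1,0 -> gap=3, closing at 1/unit, collide at t=3
Earliest collision: t=3 between 1 and 2

Answer: 3 1 2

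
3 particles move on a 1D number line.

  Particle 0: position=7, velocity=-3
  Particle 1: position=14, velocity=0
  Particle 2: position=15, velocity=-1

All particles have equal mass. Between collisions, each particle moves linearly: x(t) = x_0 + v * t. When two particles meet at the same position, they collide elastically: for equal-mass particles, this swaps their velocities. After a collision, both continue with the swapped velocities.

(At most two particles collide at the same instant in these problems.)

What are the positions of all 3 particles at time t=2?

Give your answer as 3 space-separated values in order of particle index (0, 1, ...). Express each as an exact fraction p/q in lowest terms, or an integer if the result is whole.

Collision at t=1: particles 1 and 2 swap velocities; positions: p0=4 p1=14 p2=14; velocities now: v0=-3 v1=-1 v2=0
Advance to t=2 (no further collisions before then); velocities: v0=-3 v1=-1 v2=0; positions = 1 13 14

Answer: 1 13 14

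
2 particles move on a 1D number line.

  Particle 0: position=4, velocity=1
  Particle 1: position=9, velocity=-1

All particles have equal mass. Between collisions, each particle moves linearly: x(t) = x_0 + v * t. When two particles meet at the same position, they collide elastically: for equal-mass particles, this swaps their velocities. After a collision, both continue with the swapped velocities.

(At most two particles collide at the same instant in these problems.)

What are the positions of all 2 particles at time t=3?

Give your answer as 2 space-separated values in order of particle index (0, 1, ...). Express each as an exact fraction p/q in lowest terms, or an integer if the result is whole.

Answer: 6 7

Derivation:
Collision at t=5/2: particles 0 and 1 swap velocities; positions: p0=13/2 p1=13/2; velocities now: v0=-1 v1=1
Advance to t=3 (no further collisions before then); velocities: v0=-1 v1=1; positions = 6 7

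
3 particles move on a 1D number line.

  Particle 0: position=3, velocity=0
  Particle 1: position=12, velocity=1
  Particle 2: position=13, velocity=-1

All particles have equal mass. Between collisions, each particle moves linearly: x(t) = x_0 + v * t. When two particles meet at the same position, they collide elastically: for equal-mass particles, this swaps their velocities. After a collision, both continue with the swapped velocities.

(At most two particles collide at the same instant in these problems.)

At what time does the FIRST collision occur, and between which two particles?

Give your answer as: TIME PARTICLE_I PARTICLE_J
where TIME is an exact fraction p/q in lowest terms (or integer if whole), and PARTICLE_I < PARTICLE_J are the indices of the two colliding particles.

Pair (0,1): pos 3,12 vel 0,1 -> not approaching (rel speed -1 <= 0)
Pair (1,2): pos 12,13 vel 1,-1 -> gap=1, closing at 2/unit, collide at t=1/2
Earliest collision: t=1/2 between 1 and 2

Answer: 1/2 1 2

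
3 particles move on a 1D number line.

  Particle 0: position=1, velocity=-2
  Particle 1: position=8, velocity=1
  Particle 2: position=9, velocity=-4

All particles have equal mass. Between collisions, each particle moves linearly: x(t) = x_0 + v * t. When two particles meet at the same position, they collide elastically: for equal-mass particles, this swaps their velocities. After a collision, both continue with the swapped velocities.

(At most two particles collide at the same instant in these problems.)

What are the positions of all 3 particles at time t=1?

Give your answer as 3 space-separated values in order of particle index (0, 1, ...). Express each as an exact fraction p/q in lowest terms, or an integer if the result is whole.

Answer: -1 5 9

Derivation:
Collision at t=1/5: particles 1 and 2 swap velocities; positions: p0=3/5 p1=41/5 p2=41/5; velocities now: v0=-2 v1=-4 v2=1
Advance to t=1 (no further collisions before then); velocities: v0=-2 v1=-4 v2=1; positions = -1 5 9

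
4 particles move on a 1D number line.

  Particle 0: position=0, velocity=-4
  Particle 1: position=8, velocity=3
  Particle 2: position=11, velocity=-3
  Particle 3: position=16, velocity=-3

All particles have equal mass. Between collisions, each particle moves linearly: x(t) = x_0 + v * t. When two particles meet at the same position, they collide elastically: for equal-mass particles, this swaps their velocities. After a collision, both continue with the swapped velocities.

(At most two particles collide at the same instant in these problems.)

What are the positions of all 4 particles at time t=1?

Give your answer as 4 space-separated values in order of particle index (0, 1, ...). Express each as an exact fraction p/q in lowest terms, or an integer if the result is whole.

Collision at t=1/2: particles 1 and 2 swap velocities; positions: p0=-2 p1=19/2 p2=19/2 p3=29/2; velocities now: v0=-4 v1=-3 v2=3 v3=-3
Advance to t=1 (no further collisions before then); velocities: v0=-4 v1=-3 v2=3 v3=-3; positions = -4 8 11 13

Answer: -4 8 11 13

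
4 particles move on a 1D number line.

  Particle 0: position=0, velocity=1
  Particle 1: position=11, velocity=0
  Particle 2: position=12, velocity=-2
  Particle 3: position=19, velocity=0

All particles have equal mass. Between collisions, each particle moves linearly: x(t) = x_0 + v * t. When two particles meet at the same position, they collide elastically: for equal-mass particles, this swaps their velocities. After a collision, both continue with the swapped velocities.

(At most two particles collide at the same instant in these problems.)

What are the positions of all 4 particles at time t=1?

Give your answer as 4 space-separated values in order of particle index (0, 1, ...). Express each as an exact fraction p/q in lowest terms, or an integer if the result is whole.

Answer: 1 10 11 19

Derivation:
Collision at t=1/2: particles 1 and 2 swap velocities; positions: p0=1/2 p1=11 p2=11 p3=19; velocities now: v0=1 v1=-2 v2=0 v3=0
Advance to t=1 (no further collisions before then); velocities: v0=1 v1=-2 v2=0 v3=0; positions = 1 10 11 19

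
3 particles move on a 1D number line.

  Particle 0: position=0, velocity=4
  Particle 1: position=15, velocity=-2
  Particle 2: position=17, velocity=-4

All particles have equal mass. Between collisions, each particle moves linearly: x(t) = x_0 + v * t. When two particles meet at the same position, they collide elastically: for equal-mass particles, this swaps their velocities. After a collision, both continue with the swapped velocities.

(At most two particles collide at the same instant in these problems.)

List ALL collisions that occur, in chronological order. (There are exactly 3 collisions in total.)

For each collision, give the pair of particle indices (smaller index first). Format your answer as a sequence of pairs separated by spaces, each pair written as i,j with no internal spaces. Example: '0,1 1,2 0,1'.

Answer: 1,2 0,1 1,2

Derivation:
Collision at t=1: particles 1 and 2 swap velocities; positions: p0=4 p1=13 p2=13; velocities now: v0=4 v1=-4 v2=-2
Collision at t=17/8: particles 0 and 1 swap velocities; positions: p0=17/2 p1=17/2 p2=43/4; velocities now: v0=-4 v1=4 v2=-2
Collision at t=5/2: particles 1 and 2 swap velocities; positions: p0=7 p1=10 p2=10; velocities now: v0=-4 v1=-2 v2=4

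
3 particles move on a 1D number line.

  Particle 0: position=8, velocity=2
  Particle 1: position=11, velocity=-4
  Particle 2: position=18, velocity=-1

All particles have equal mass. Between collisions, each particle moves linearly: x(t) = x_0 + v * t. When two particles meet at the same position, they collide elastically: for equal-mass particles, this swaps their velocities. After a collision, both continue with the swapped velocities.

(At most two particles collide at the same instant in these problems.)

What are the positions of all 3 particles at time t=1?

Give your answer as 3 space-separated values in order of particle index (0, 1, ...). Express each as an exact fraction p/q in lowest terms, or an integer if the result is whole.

Collision at t=1/2: particles 0 and 1 swap velocities; positions: p0=9 p1=9 p2=35/2; velocities now: v0=-4 v1=2 v2=-1
Advance to t=1 (no further collisions before then); velocities: v0=-4 v1=2 v2=-1; positions = 7 10 17

Answer: 7 10 17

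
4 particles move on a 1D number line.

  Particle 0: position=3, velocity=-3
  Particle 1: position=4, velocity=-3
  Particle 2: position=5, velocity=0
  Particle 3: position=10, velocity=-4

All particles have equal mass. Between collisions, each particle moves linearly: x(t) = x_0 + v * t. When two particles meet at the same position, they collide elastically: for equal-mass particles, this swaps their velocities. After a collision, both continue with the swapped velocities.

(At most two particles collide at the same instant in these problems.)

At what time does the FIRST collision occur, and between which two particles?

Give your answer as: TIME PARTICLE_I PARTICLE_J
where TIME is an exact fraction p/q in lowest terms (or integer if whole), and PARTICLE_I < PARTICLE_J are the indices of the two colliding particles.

Pair (0,1): pos 3,4 vel -3,-3 -> not approaching (rel speed 0 <= 0)
Pair (1,2): pos 4,5 vel -3,0 -> not approaching (rel speed -3 <= 0)
Pair (2,3): pos 5,10 vel 0,-4 -> gap=5, closing at 4/unit, collide at t=5/4
Earliest collision: t=5/4 between 2 and 3

Answer: 5/4 2 3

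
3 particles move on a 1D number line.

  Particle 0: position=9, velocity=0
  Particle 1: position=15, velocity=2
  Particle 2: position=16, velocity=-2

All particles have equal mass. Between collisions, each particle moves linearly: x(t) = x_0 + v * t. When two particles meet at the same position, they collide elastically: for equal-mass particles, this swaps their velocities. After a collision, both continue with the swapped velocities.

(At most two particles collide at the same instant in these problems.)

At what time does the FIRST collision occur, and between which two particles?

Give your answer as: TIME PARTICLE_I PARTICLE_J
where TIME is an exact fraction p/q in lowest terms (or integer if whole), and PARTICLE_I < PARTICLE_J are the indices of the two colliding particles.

Answer: 1/4 1 2

Derivation:
Pair (0,1): pos 9,15 vel 0,2 -> not approaching (rel speed -2 <= 0)
Pair (1,2): pos 15,16 vel 2,-2 -> gap=1, closing at 4/unit, collide at t=1/4
Earliest collision: t=1/4 between 1 and 2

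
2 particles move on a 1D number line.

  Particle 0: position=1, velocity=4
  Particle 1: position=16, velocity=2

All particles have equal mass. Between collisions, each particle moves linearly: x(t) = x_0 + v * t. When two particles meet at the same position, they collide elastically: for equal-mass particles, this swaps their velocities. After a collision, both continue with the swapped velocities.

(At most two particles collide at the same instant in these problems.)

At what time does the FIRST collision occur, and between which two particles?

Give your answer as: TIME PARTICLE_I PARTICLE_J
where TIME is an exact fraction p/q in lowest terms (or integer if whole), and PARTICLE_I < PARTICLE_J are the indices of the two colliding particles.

Pair (0,1): pos 1,16 vel 4,2 -> gap=15, closing at 2/unit, collide at t=15/2
Earliest collision: t=15/2 between 0 and 1

Answer: 15/2 0 1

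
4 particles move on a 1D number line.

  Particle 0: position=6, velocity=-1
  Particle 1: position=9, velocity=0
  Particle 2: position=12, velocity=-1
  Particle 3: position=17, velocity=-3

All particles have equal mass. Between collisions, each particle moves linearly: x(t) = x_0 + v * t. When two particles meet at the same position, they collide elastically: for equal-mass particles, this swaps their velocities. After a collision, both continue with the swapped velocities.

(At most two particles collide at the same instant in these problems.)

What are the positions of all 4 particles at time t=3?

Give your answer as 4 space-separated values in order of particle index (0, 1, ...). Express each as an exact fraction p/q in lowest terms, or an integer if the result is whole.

Answer: 3 8 9 9

Derivation:
Collision at t=5/2: particles 2 and 3 swap velocities; positions: p0=7/2 p1=9 p2=19/2 p3=19/2; velocities now: v0=-1 v1=0 v2=-3 v3=-1
Collision at t=8/3: particles 1 and 2 swap velocities; positions: p0=10/3 p1=9 p2=9 p3=28/3; velocities now: v0=-1 v1=-3 v2=0 v3=-1
Collision at t=3: particles 2 and 3 swap velocities; positions: p0=3 p1=8 p2=9 p3=9; velocities now: v0=-1 v1=-3 v2=-1 v3=0
Advance to t=3 (no further collisions before then); velocities: v0=-1 v1=-3 v2=-1 v3=0; positions = 3 8 9 9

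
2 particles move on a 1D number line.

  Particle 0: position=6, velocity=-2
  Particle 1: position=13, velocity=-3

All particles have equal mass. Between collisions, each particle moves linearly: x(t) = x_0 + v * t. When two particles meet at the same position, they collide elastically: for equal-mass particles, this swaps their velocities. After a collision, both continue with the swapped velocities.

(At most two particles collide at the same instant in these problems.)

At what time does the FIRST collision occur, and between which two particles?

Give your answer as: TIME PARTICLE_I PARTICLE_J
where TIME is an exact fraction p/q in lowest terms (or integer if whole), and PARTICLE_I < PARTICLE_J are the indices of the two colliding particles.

Answer: 7 0 1

Derivation:
Pair (0,1): pos 6,13 vel -2,-3 -> gap=7, closing at 1/unit, collide at t=7
Earliest collision: t=7 between 0 and 1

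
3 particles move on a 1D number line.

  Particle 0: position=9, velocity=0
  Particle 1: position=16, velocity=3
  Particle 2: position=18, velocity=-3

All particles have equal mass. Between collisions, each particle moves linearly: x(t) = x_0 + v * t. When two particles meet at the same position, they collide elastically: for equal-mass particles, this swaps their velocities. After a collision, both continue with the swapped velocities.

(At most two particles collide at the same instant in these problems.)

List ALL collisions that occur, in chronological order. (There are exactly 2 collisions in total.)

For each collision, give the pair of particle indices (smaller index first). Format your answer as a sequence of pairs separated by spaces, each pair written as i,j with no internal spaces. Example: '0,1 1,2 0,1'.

Answer: 1,2 0,1

Derivation:
Collision at t=1/3: particles 1 and 2 swap velocities; positions: p0=9 p1=17 p2=17; velocities now: v0=0 v1=-3 v2=3
Collision at t=3: particles 0 and 1 swap velocities; positions: p0=9 p1=9 p2=25; velocities now: v0=-3 v1=0 v2=3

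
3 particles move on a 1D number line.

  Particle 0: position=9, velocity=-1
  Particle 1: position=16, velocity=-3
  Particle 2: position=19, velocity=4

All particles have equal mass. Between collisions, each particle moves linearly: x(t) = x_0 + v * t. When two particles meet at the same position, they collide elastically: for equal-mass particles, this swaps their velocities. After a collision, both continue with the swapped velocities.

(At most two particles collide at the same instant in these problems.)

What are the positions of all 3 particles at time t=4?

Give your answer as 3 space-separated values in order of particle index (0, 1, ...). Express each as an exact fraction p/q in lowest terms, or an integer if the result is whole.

Answer: 4 5 35

Derivation:
Collision at t=7/2: particles 0 and 1 swap velocities; positions: p0=11/2 p1=11/2 p2=33; velocities now: v0=-3 v1=-1 v2=4
Advance to t=4 (no further collisions before then); velocities: v0=-3 v1=-1 v2=4; positions = 4 5 35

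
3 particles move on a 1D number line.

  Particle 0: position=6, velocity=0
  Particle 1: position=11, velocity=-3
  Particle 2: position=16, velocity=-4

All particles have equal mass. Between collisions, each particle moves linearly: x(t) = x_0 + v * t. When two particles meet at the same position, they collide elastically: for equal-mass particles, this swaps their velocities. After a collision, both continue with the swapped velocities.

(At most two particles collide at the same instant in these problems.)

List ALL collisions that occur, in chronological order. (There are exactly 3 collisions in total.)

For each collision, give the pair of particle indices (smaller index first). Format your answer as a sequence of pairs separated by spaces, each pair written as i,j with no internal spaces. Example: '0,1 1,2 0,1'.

Collision at t=5/3: particles 0 and 1 swap velocities; positions: p0=6 p1=6 p2=28/3; velocities now: v0=-3 v1=0 v2=-4
Collision at t=5/2: particles 1 and 2 swap velocities; positions: p0=7/2 p1=6 p2=6; velocities now: v0=-3 v1=-4 v2=0
Collision at t=5: particles 0 and 1 swap velocities; positions: p0=-4 p1=-4 p2=6; velocities now: v0=-4 v1=-3 v2=0

Answer: 0,1 1,2 0,1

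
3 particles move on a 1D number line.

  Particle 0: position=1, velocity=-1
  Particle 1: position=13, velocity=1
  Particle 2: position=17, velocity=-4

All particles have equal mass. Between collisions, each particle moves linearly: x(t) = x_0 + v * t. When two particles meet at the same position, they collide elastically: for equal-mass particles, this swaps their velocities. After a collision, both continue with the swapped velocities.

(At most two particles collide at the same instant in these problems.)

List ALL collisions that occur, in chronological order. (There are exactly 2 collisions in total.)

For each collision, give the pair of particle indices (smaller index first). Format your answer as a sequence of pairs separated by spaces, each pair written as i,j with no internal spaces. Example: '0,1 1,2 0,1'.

Collision at t=4/5: particles 1 and 2 swap velocities; positions: p0=1/5 p1=69/5 p2=69/5; velocities now: v0=-1 v1=-4 v2=1
Collision at t=16/3: particles 0 and 1 swap velocities; positions: p0=-13/3 p1=-13/3 p2=55/3; velocities now: v0=-4 v1=-1 v2=1

Answer: 1,2 0,1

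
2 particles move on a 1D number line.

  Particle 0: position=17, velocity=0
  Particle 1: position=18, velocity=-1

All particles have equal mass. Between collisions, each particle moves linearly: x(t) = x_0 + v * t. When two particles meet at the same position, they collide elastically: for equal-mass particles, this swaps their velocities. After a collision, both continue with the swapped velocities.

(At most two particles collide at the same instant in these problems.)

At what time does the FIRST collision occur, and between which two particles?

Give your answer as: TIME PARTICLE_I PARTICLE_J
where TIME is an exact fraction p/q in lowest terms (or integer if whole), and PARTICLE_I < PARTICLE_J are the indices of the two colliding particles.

Pair (0,1): pos 17,18 vel 0,-1 -> gap=1, closing at 1/unit, collide at t=1
Earliest collision: t=1 between 0 and 1

Answer: 1 0 1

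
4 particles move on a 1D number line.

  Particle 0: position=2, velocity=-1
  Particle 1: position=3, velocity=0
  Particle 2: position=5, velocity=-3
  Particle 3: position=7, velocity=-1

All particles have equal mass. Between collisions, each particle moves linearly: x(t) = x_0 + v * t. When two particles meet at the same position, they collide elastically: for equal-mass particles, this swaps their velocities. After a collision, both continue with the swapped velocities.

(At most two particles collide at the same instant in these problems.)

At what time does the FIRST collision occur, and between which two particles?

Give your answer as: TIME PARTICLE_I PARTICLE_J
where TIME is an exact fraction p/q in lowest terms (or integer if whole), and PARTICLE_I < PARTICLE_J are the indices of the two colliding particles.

Pair (0,1): pos 2,3 vel -1,0 -> not approaching (rel speed -1 <= 0)
Pair (1,2): pos 3,5 vel 0,-3 -> gap=2, closing at 3/unit, collide at t=2/3
Pair (2,3): pos 5,7 vel -3,-1 -> not approaching (rel speed -2 <= 0)
Earliest collision: t=2/3 between 1 and 2

Answer: 2/3 1 2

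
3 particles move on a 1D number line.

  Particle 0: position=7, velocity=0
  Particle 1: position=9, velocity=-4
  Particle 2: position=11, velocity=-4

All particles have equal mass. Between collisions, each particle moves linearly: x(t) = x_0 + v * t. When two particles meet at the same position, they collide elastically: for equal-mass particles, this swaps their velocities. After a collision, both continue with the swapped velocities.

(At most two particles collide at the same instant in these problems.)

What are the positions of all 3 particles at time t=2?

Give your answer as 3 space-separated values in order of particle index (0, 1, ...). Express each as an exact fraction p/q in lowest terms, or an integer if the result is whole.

Collision at t=1/2: particles 0 and 1 swap velocities; positions: p0=7 p1=7 p2=9; velocities now: v0=-4 v1=0 v2=-4
Collision at t=1: particles 1 and 2 swap velocities; positions: p0=5 p1=7 p2=7; velocities now: v0=-4 v1=-4 v2=0
Advance to t=2 (no further collisions before then); velocities: v0=-4 v1=-4 v2=0; positions = 1 3 7

Answer: 1 3 7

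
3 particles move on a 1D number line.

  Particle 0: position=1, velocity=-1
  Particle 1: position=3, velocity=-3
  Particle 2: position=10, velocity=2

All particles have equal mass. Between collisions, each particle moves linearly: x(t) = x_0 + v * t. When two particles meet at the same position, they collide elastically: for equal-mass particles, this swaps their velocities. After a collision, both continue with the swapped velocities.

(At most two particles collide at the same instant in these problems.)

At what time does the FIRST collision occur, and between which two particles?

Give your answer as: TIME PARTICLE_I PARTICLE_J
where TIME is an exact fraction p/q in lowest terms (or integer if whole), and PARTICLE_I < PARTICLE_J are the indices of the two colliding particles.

Pair (0,1): pos 1,3 vel -1,-3 -> gap=2, closing at 2/unit, collide at t=1
Pair (1,2): pos 3,10 vel -3,2 -> not approaching (rel speed -5 <= 0)
Earliest collision: t=1 between 0 and 1

Answer: 1 0 1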